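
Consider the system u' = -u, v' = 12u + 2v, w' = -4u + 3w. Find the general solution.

u(t) = C_1e^(-t), v(t) = -4C_1e^(-t) + C_2e^(2t), w(t) = C_1e^(-t) + C_3e^(3t)

Coefficient matrix A = [[-1, 0, 0], [12, 2, 0], [-4, 0, 3]].
det(A - λI) = 0 gives eigenvalues λ = -1, 2, 3.
For λ=-1: eigenvector (1,-4,1).
For λ=2: eigenvector (0,1,0).
For λ=3: eigenvector (0,0,1).
General solution: C_1e^(-t)(1,-4,1) + C_2e^(2t)(0,1,0) + C_3e^(3t)(0,0,1).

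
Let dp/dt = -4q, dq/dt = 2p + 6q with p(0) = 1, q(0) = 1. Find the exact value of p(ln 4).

A = [[0,-4],[2,6]]; eigenvalues λ = 4, 2.
Eigenvectors: (-1,1) for λ=4, (2,-1) for λ=2.
From the initial condition, c_1 = 3, c_2 = 2.
p(ln 4) = (3)(4^4)(-1) + (2)(4^2)(2) = -704.

-704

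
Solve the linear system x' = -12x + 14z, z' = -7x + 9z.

x(t) = K_1e^(2t) - 2K_2e^(-5t), z(t) = K_1e^(2t) - K_2e^(-5t)

Coefficient matrix A = [[-12, 14], [-7, 9]].
Characteristic polynomial det(A - λI) = λ^2 + 3λ - 10 = 0.
Eigenvalues λ = 2, -5.
For λ=2: (A-λI) row 1 is [-14, 14], so an eigenvector is (1, 1).
For λ=-5: (A-λI) row 1 is [-7, 14], so an eigenvector is (-2, -1).
General solution: K_1e^(2t)(1,1) + K_2e^(-5t)(-2,-1).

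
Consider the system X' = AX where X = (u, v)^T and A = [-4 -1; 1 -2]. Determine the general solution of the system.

u(t) = c_1e^(-3t) + c_2te^(-3t), v(t) = -c_1e^(-3t) - c_2te^(-3t) - c_2e^(-3t)

Coefficient matrix A = [[-4, -1], [1, -2]].
Characteristic polynomial det(A - λI) = λ^2 + 6λ + 9 = 0.
Single eigenvalue λ = -3 with algebraic multiplicity 2.
Eigenvector v = (1,-1); generalized eigenvector w with (A-λI)w=v is (0,-1).
General solution: e^(-3t)[c_1·v + c_2·(t·v + w)].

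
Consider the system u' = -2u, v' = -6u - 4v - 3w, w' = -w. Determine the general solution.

Coefficient matrix A = [[-2, 0, 0], [-6, -4, -3], [0, 0, -1]].
det(A - λI) = 0 gives eigenvalues λ = -1, -4, -2.
For λ=-1: eigenvector (0,-1,1).
For λ=-4: eigenvector (0,1,0).
For λ=-2: eigenvector (1,-3,0).
General solution: K_1e^(-t)(0,-1,1) + K_2e^(-4t)(0,1,0) + K_3e^(-2t)(1,-3,0).

u(t) = K_3e^(-2t), v(t) = -K_1e^(-t) + K_2e^(-4t) - 3K_3e^(-2t), w(t) = K_1e^(-t)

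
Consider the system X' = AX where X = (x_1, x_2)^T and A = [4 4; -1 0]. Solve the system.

Coefficient matrix A = [[4, 4], [-1, 0]].
Characteristic polynomial det(A - λI) = λ^2 - 4λ + 4 = 0.
Single eigenvalue λ = 2 with algebraic multiplicity 2.
Eigenvector v = (-2,1); generalized eigenvector w with (A-λI)w=v is (1,-1).
General solution: e^(2t)[K_1·v + K_2·(t·v + w)].

x_1(t) = -2K_1e^(2t) - 2K_2te^(2t) + K_2e^(2t), x_2(t) = K_1e^(2t) + K_2te^(2t) - K_2e^(2t)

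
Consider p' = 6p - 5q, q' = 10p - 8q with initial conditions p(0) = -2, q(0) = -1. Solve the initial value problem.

Coefficient matrix A = [[6, -5], [10, -8]].
Characteristic polynomial det(A - λI) = λ^2 + 2λ + 2 = 0.
Eigenvalues λ = -1 ± i (complex conjugate pair).
For λ=-1+i: an eigenvector is (1,1) - i(2,3) = (1 - 2i, 1 - 3i).
A real fundamental pair from Re and Im of e^((-1+i)t)v: X_1 = e^(-t)(cos(t)·(1,1) + sin(t)·(2,3)), X_2 = e^(-t)(sin(t)·(1,1) - cos(t)·(2,3)).
General solution: c_1X_1 + c_2X_2.
Applying p(0)=-2, q(0)=-1 gives c_1=-4, c_2=-1.

p(t) = -9e^(-t)sin(t) - 2e^(-t)cos(t), q(t) = -13e^(-t)sin(t) - e^(-t)cos(t)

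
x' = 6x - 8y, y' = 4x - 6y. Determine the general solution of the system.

x(t) = -K_1e^(-2t) + 2K_2e^(2t), y(t) = -K_1e^(-2t) + K_2e^(2t)

Coefficient matrix A = [[6, -8], [4, -6]].
Characteristic polynomial det(A - λI) = λ^2 - 4 = 0.
Eigenvalues λ = -2, 2.
For λ=-2: (A-λI) row 1 is [8, -8], so an eigenvector is (-1, -1).
For λ=2: (A-λI) row 1 is [4, -8], so an eigenvector is (2, 1).
General solution: K_1e^(-2t)(-1,-1) + K_2e^(2t)(2,1).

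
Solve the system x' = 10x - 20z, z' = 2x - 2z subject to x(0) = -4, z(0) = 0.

Coefficient matrix A = [[10, -20], [2, -2]].
Characteristic polynomial det(A - λI) = λ^2 - 8λ + 20 = 0.
Eigenvalues λ = 4 ± 2i (complex conjugate pair).
For λ=4+2i: an eigenvector is (3,1) - i(-1,0) = (3 + i, 1).
A real fundamental pair from Re and Im of e^((4+2i)t)v: X_1 = e^(4t)(cos(2t)·(3,1) + sin(2t)·(-1,0)), X_2 = e^(4t)(sin(2t)·(3,1) - cos(2t)·(-1,0)).
General solution: c_1X_1 + c_2X_2.
Applying x(0)=-4, z(0)=0 gives c_1=0, c_2=-4.

x(t) = -12e^(4t)sin(2t) - 4e^(4t)cos(2t), z(t) = -4e^(4t)sin(2t)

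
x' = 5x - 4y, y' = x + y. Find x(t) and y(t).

Coefficient matrix A = [[5, -4], [1, 1]].
Characteristic polynomial det(A - λI) = λ^2 - 6λ + 9 = 0.
Single eigenvalue λ = 3 with algebraic multiplicity 2.
Eigenvector v = (-2,-1); generalized eigenvector w with (A-λI)w=v is (1,1).
General solution: e^(3t)[K_1·v + K_2·(t·v + w)].

x(t) = -2K_1e^(3t) - 2K_2te^(3t) + K_2e^(3t), y(t) = -K_1e^(3t) - K_2te^(3t) + K_2e^(3t)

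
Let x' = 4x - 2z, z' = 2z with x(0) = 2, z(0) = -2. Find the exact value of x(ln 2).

56

A = [[4,-2],[0,2]]; eigenvalues λ = 4, 2.
Eigenvectors: (-1,0) for λ=4, (1,1) for λ=2.
From the initial condition, c_1 = -4, c_2 = -2.
x(ln 2) = (-4)(2^4)(-1) + (-2)(2^2)(1) = 56.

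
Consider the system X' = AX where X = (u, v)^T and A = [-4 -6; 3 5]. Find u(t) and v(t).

Coefficient matrix A = [[-4, -6], [3, 5]].
Characteristic polynomial det(A - λI) = λ^2 - λ - 2 = 0.
Eigenvalues λ = 2, -1.
For λ=2: (A-λI) row 1 is [-6, -6], so an eigenvector is (-1, 1).
For λ=-1: (A-λI) row 1 is [-3, -6], so an eigenvector is (2, -1).
General solution: C_1e^(2t)(-1,1) + C_2e^(-t)(2,-1).

u(t) = -C_1e^(2t) + 2C_2e^(-t), v(t) = C_1e^(2t) - C_2e^(-t)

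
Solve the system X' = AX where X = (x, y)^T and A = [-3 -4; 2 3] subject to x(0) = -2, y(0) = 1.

Coefficient matrix A = [[-3, -4], [2, 3]].
Characteristic polynomial det(A - λI) = λ^2 - 1 = 0.
Eigenvalues λ = -1, 1.
For λ=-1: (A-λI) row 1 is [-2, -4], so an eigenvector is (2, -1).
For λ=1: (A-λI) row 1 is [-4, -4], so an eigenvector is (1, -1).
General solution: K_1e^(-t)(2,-1) + K_2e^(t)(1,-1).
Applying x(0)=-2, y(0)=1 gives K_1=-1, K_2=0.

x(t) = -2e^(-t), y(t) = e^(-t)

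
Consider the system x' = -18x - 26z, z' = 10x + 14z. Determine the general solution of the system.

Coefficient matrix A = [[-18, -26], [10, 14]].
Characteristic polynomial det(A - λI) = λ^2 + 4λ + 8 = 0.
Eigenvalues λ = -2 ± 2i (complex conjugate pair).
For λ=-2+2i: an eigenvector is (3,-2) - i(2,-1) = (3 - 2i, -2 + i).
A real fundamental pair from Re and Im of e^((-2+2i)t)v: X_1 = e^(-2t)(cos(2t)·(3,-2) + sin(2t)·(2,-1)), X_2 = e^(-2t)(sin(2t)·(3,-2) - cos(2t)·(2,-1)).
General solution: c_1X_1 + c_2X_2.

x(t) = 2c_1e^(-2t)sin(2t) + 3c_1e^(-2t)cos(2t) + 3c_2e^(-2t)sin(2t) - 2c_2e^(-2t)cos(2t), z(t) = -c_1e^(-2t)sin(2t) - 2c_1e^(-2t)cos(2t) - 2c_2e^(-2t)sin(2t) + c_2e^(-2t)cos(2t)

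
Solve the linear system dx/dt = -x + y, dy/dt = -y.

Coefficient matrix A = [[-1, 1], [0, -1]].
Characteristic polynomial det(A - λI) = λ^2 + 2λ + 1 = 0.
Single eigenvalue λ = -1 with algebraic multiplicity 2.
Eigenvector v = (1,0); generalized eigenvector w with (A-λI)w=v is (3,1).
General solution: e^(-t)[C_1·v + C_2·(t·v + w)].

x(t) = C_1e^(-t) + C_2te^(-t) + 3C_2e^(-t), y(t) = C_2e^(-t)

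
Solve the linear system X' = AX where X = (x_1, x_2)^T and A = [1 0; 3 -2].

Coefficient matrix A = [[1, 0], [3, -2]].
Characteristic polynomial det(A - λI) = λ^2 + λ - 2 = 0.
Eigenvalues λ = -2, 1.
For λ=-2: (A-λI) row 1 is [3, 0], so an eigenvector is (0, -1).
For λ=1: (A-λI) row 2 is [3, -3], so an eigenvector is (1, 1).
General solution: c_1e^(-2t)(0,-1) + c_2e^(t)(1,1).

x_1(t) = c_2e^(t), x_2(t) = -c_1e^(-2t) + c_2e^(t)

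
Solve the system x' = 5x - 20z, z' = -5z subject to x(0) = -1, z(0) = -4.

Coefficient matrix A = [[5, -20], [0, -5]].
Characteristic polynomial det(A - λI) = λ^2 - 25 = 0.
Eigenvalues λ = -5, 5.
For λ=-5: (A-λI) row 1 is [10, -20], so an eigenvector is (2, 1).
For λ=5: (A-λI) row 1 is [0, -20], so an eigenvector is (1, 0).
General solution: c_1e^(-5t)(2,1) + c_2e^(5t)(1,0).
Applying x(0)=-1, z(0)=-4 gives c_1=-4, c_2=7.

x(t) = 7e^(5t) - 8e^(-5t), z(t) = -4e^(-5t)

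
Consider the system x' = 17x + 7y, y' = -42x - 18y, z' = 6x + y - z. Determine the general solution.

Coefficient matrix A = [[17, 7, 0], [-42, -18, 0], [6, 1, -1]].
det(A - λI) = 0 gives eigenvalues λ = 3, -1, -4.
For λ=3: eigenvector (1,-2,1).
For λ=-1: eigenvector (0,0,1).
For λ=-4: eigenvector (-1,3,1).
General solution: C_1e^(3t)(1,-2,1) + C_2e^(-t)(0,0,1) + C_3e^(-4t)(-1,3,1).

x(t) = C_1e^(3t) - C_3e^(-4t), y(t) = -2C_1e^(3t) + 3C_3e^(-4t), z(t) = C_1e^(3t) + C_2e^(-t) + C_3e^(-4t)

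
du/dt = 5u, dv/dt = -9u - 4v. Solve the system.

u(t) = c_1e^(5t), v(t) = -c_1e^(5t) + c_2e^(-4t)

Coefficient matrix A = [[5, 0], [-9, -4]].
Characteristic polynomial det(A - λI) = λ^2 - λ - 20 = 0.
Eigenvalues λ = 5, -4.
For λ=5: (A-λI) row 2 is [-9, -9], so an eigenvector is (1, -1).
For λ=-4: (A-λI) row 1 is [9, 0], so an eigenvector is (0, 1).
General solution: c_1e^(5t)(1,-1) + c_2e^(-4t)(0,1).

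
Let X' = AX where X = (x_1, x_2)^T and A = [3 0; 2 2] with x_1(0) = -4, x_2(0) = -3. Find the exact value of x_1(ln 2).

A = [[3,0],[2,2]]; eigenvalues λ = 3, 2.
Eigenvectors: (-1,-2) for λ=3, (0,1) for λ=2.
From the initial condition, c_1 = 4, c_2 = 5.
x_1(ln 2) = (4)(2^3)(-1) + (5)(2^2)(0) = -32.

-32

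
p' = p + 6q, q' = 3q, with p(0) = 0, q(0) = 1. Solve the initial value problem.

p(t) = 3e^(3t) - 3e^(t), q(t) = e^(3t)

Coefficient matrix A = [[1, 6], [0, 3]].
Characteristic polynomial det(A - λI) = λ^2 - 4λ + 3 = 0.
Eigenvalues λ = 1, 3.
For λ=1: (A-λI) row 1 is [0, 6], so an eigenvector is (-1, 0).
For λ=3: (A-λI) row 1 is [-2, 6], so an eigenvector is (-3, -1).
General solution: K_1e^(t)(-1,0) + K_2e^(3t)(-3,-1).
Applying p(0)=0, q(0)=1 gives K_1=3, K_2=-1.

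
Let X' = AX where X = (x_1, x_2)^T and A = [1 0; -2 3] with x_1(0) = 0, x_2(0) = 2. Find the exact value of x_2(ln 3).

A = [[1,0],[-2,3]]; eigenvalues λ = 1, 3.
Eigenvectors: (-1,-1) for λ=1, (0,1) for λ=3.
From the initial condition, c_1 = 0, c_2 = 2.
x_2(ln 3) = (0)(3^1)(-1) + (2)(3^3)(1) = 54.

54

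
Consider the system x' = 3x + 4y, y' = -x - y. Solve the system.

x(t) = -2C_1e^(t) - 2C_2te^(t) + 3C_2e^(t), y(t) = C_1e^(t) + C_2te^(t) - 2C_2e^(t)

Coefficient matrix A = [[3, 4], [-1, -1]].
Characteristic polynomial det(A - λI) = λ^2 - 2λ + 1 = 0.
Single eigenvalue λ = 1 with algebraic multiplicity 2.
Eigenvector v = (-2,1); generalized eigenvector w with (A-λI)w=v is (3,-2).
General solution: e^(t)[C_1·v + C_2·(t·v + w)].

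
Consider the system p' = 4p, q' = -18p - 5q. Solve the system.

p(t) = c_1e^(4t), q(t) = -2c_1e^(4t) + c_2e^(-5t)

Coefficient matrix A = [[4, 0], [-18, -5]].
Characteristic polynomial det(A - λI) = λ^2 + λ - 20 = 0.
Eigenvalues λ = 4, -5.
For λ=4: (A-λI) row 2 is [-18, -9], so an eigenvector is (1, -2).
For λ=-5: (A-λI) row 1 is [9, 0], so an eigenvector is (0, 1).
General solution: c_1e^(4t)(1,-2) + c_2e^(-5t)(0,1).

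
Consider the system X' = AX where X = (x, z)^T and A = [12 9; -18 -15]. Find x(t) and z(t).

x(t) = -K_1e^(-6t) - K_2e^(3t), z(t) = 2K_1e^(-6t) + K_2e^(3t)

Coefficient matrix A = [[12, 9], [-18, -15]].
Characteristic polynomial det(A - λI) = λ^2 + 3λ - 18 = 0.
Eigenvalues λ = -6, 3.
For λ=-6: (A-λI) row 1 is [18, 9], so an eigenvector is (-1, 2).
For λ=3: (A-λI) row 1 is [9, 9], so an eigenvector is (-1, 1).
General solution: K_1e^(-6t)(-1,2) + K_2e^(3t)(-1,1).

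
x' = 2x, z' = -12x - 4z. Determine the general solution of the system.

x(t) = -C_1e^(2t), z(t) = 2C_1e^(2t) + C_2e^(-4t)

Coefficient matrix A = [[2, 0], [-12, -4]].
Characteristic polynomial det(A - λI) = λ^2 + 2λ - 8 = 0.
Eigenvalues λ = 2, -4.
For λ=2: (A-λI) row 2 is [-12, -6], so an eigenvector is (-1, 2).
For λ=-4: (A-λI) row 1 is [6, 0], so an eigenvector is (0, 1).
General solution: C_1e^(2t)(-1,2) + C_2e^(-4t)(0,1).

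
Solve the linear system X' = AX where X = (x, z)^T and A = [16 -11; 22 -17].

x(t) = C_1e^(5t) - C_2e^(-6t), z(t) = C_1e^(5t) - 2C_2e^(-6t)

Coefficient matrix A = [[16, -11], [22, -17]].
Characteristic polynomial det(A - λI) = λ^2 + λ - 30 = 0.
Eigenvalues λ = 5, -6.
For λ=5: (A-λI) row 1 is [11, -11], so an eigenvector is (1, 1).
For λ=-6: (A-λI) row 1 is [22, -11], so an eigenvector is (-1, -2).
General solution: C_1e^(5t)(1,1) + C_2e^(-6t)(-1,-2).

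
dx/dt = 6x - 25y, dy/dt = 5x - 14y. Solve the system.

Coefficient matrix A = [[6, -25], [5, -14]].
Characteristic polynomial det(A - λI) = λ^2 + 8λ + 41 = 0.
Eigenvalues λ = -4 ± 5i (complex conjugate pair).
For λ=-4+5i: an eigenvector is (-2,-1) - i(1,0) = (-2 - i, -1).
A real fundamental pair from Re and Im of e^((-4+5i)t)v: X_1 = e^(-4t)(cos(5t)·(-2,-1) + sin(5t)·(1,0)), X_2 = e^(-4t)(sin(5t)·(-2,-1) - cos(5t)·(1,0)).
General solution: K_1X_1 + K_2X_2.

x(t) = K_1e^(-4t)sin(5t) - 2K_1e^(-4t)cos(5t) - 2K_2e^(-4t)sin(5t) - K_2e^(-4t)cos(5t), y(t) = -K_1e^(-4t)cos(5t) - K_2e^(-4t)sin(5t)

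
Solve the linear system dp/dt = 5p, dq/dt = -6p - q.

p(t) = -c_1e^(5t), q(t) = c_1e^(5t) + c_2e^(-t)

Coefficient matrix A = [[5, 0], [-6, -1]].
Characteristic polynomial det(A - λI) = λ^2 - 4λ - 5 = 0.
Eigenvalues λ = 5, -1.
For λ=5: (A-λI) row 2 is [-6, -6], so an eigenvector is (-1, 1).
For λ=-1: (A-λI) row 1 is [6, 0], so an eigenvector is (0, 1).
General solution: c_1e^(5t)(-1,1) + c_2e^(-t)(0,1).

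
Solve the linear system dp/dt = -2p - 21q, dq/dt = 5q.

Coefficient matrix A = [[-2, -21], [0, 5]].
Characteristic polynomial det(A - λI) = λ^2 - 3λ - 10 = 0.
Eigenvalues λ = -2, 5.
For λ=-2: (A-λI) row 1 is [0, -21], so an eigenvector is (1, 0).
For λ=5: (A-λI) row 1 is [-7, -21], so an eigenvector is (3, -1).
General solution: C_1e^(-2t)(1,0) + C_2e^(5t)(3,-1).

p(t) = C_1e^(-2t) + 3C_2e^(5t), q(t) = -C_2e^(5t)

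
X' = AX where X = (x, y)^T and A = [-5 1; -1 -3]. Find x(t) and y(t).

x(t) = -C_1e^(-4t) - C_2te^(-4t) + 2C_2e^(-4t), y(t) = -C_1e^(-4t) - C_2te^(-4t) + C_2e^(-4t)

Coefficient matrix A = [[-5, 1], [-1, -3]].
Characteristic polynomial det(A - λI) = λ^2 + 8λ + 16 = 0.
Single eigenvalue λ = -4 with algebraic multiplicity 2.
Eigenvector v = (-1,-1); generalized eigenvector w with (A-λI)w=v is (2,1).
General solution: e^(-4t)[C_1·v + C_2·(t·v + w)].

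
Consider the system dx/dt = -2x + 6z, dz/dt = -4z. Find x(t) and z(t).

x(t) = c_1e^(-2t) - 3c_2e^(-4t), z(t) = c_2e^(-4t)

Coefficient matrix A = [[-2, 6], [0, -4]].
Characteristic polynomial det(A - λI) = λ^2 + 6λ + 8 = 0.
Eigenvalues λ = -2, -4.
For λ=-2: (A-λI) row 1 is [0, 6], so an eigenvector is (1, 0).
For λ=-4: (A-λI) row 1 is [2, 6], so an eigenvector is (-3, 1).
General solution: c_1e^(-2t)(1,0) + c_2e^(-4t)(-3,1).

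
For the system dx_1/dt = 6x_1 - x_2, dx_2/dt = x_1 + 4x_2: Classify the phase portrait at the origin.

A = [[6,-1],[1,4]]; det(A-λI) = λ^2 - 10λ + 25.
repeated λ = 5 with a single eigenvector.

unstable improper node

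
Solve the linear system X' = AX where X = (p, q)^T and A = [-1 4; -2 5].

p(t) = K_1e^(3t) + 2K_2e^(t), q(t) = K_1e^(3t) + K_2e^(t)

Coefficient matrix A = [[-1, 4], [-2, 5]].
Characteristic polynomial det(A - λI) = λ^2 - 4λ + 3 = 0.
Eigenvalues λ = 3, 1.
For λ=3: (A-λI) row 1 is [-4, 4], so an eigenvector is (1, 1).
For λ=1: (A-λI) row 1 is [-2, 4], so an eigenvector is (2, 1).
General solution: K_1e^(3t)(1,1) + K_2e^(t)(2,1).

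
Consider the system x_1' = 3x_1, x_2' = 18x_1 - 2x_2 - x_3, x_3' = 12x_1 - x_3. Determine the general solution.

x_1(t) = K_1e^(3t), x_2(t) = 3K_1e^(3t) - K_2e^(-t) + K_3e^(-2t), x_3(t) = 3K_1e^(3t) + K_2e^(-t)

Coefficient matrix A = [[3, 0, 0], [18, -2, -1], [12, 0, -1]].
det(A - λI) = 0 gives eigenvalues λ = 3, -1, -2.
For λ=3: eigenvector (1,3,3).
For λ=-1: eigenvector (0,-1,1).
For λ=-2: eigenvector (0,1,0).
General solution: K_1e^(3t)(1,3,3) + K_2e^(-t)(0,-1,1) + K_3e^(-2t)(0,1,0).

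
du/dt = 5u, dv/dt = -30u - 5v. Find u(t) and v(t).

u(t) = -C_2e^(5t), v(t) = -C_1e^(-5t) + 3C_2e^(5t)

Coefficient matrix A = [[5, 0], [-30, -5]].
Characteristic polynomial det(A - λI) = λ^2 - 25 = 0.
Eigenvalues λ = -5, 5.
For λ=-5: (A-λI) row 1 is [10, 0], so an eigenvector is (0, -1).
For λ=5: (A-λI) row 2 is [-30, -10], so an eigenvector is (-1, 3).
General solution: C_1e^(-5t)(0,-1) + C_2e^(5t)(-1,3).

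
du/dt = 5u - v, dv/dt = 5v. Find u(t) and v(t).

Coefficient matrix A = [[5, -1], [0, 5]].
Characteristic polynomial det(A - λI) = λ^2 - 10λ + 25 = 0.
Single eigenvalue λ = 5 with algebraic multiplicity 2.
Eigenvector v = (1,0); generalized eigenvector w with (A-λI)w=v is (1,-1).
General solution: e^(5t)[C_1·v + C_2·(t·v + w)].

u(t) = C_1e^(5t) + C_2te^(5t) + C_2e^(5t), v(t) = -C_2e^(5t)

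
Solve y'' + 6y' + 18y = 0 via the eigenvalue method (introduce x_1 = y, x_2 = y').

y(t) = C_1e^(-3t)cos(3t) + C_2e^(-3t)sin(3t)

Let x_1 = y, x_2 = y'. Then x_1' = x_2 and x_2' = -18x_1 - 6x_2.
A = [[0,1],[-18,-6]]; det(A-λI) = λ^2 + 6λ + 18.
Eigenvalues λ = -3 ± 3i.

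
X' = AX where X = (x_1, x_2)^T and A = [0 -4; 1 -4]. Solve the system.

x_1(t) = 2C_1e^(-2t) + 2C_2te^(-2t) - C_2e^(-2t), x_2(t) = C_1e^(-2t) + C_2te^(-2t) - C_2e^(-2t)

Coefficient matrix A = [[0, -4], [1, -4]].
Characteristic polynomial det(A - λI) = λ^2 + 4λ + 4 = 0.
Single eigenvalue λ = -2 with algebraic multiplicity 2.
Eigenvector v = (2,1); generalized eigenvector w with (A-λI)w=v is (-1,-1).
General solution: e^(-2t)[C_1·v + C_2·(t·v + w)].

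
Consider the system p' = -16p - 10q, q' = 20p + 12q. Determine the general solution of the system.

Coefficient matrix A = [[-16, -10], [20, 12]].
Characteristic polynomial det(A - λI) = λ^2 + 4λ + 8 = 0.
Eigenvalues λ = -2 ± 2i (complex conjugate pair).
For λ=-2+2i: an eigenvector is (-1,1) - i(2,-3) = (-1 - 2i, 1 + 3i).
A real fundamental pair from Re and Im of e^((-2+2i)t)v: X_1 = e^(-2t)(cos(2t)·(-1,1) + sin(2t)·(2,-3)), X_2 = e^(-2t)(sin(2t)·(-1,1) - cos(2t)·(2,-3)).
General solution: K_1X_1 + K_2X_2.

p(t) = 2K_1e^(-2t)sin(2t) - K_1e^(-2t)cos(2t) - K_2e^(-2t)sin(2t) - 2K_2e^(-2t)cos(2t), q(t) = -3K_1e^(-2t)sin(2t) + K_1e^(-2t)cos(2t) + K_2e^(-2t)sin(2t) + 3K_2e^(-2t)cos(2t)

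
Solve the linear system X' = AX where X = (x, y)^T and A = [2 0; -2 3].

x(t) = c_2e^(2t), y(t) = -c_1e^(3t) + 2c_2e^(2t)

Coefficient matrix A = [[2, 0], [-2, 3]].
Characteristic polynomial det(A - λI) = λ^2 - 5λ + 6 = 0.
Eigenvalues λ = 3, 2.
For λ=3: (A-λI) row 1 is [-1, 0], so an eigenvector is (0, -1).
For λ=2: (A-λI) row 2 is [-2, 1], so an eigenvector is (1, 2).
General solution: c_1e^(3t)(0,-1) + c_2e^(2t)(1,2).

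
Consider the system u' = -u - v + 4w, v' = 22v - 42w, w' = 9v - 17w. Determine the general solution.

Coefficient matrix A = [[-1, -1, 4], [0, 22, -42], [0, 9, -17]].
det(A - λI) = 0 gives eigenvalues λ = 4, -1, 1.
For λ=4: eigenvector (1,7,3).
For λ=-1: eigenvector (1,0,0).
For λ=1: eigenvector (1,2,1).
General solution: C_1e^(4t)(1,7,3) + C_2e^(-t)(1,0,0) + C_3e^(t)(1,2,1).

u(t) = C_1e^(4t) + C_2e^(-t) + C_3e^(t), v(t) = 7C_1e^(4t) + 2C_3e^(t), w(t) = 3C_1e^(4t) + C_3e^(t)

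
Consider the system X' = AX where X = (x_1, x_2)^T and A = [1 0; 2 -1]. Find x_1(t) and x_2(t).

x_1(t) = -K_2e^(t), x_2(t) = K_1e^(-t) - K_2e^(t)

Coefficient matrix A = [[1, 0], [2, -1]].
Characteristic polynomial det(A - λI) = λ^2 - 1 = 0.
Eigenvalues λ = -1, 1.
For λ=-1: (A-λI) row 1 is [2, 0], so an eigenvector is (0, 1).
For λ=1: (A-λI) row 2 is [2, -2], so an eigenvector is (-1, -1).
General solution: K_1e^(-t)(0,1) + K_2e^(t)(-1,-1).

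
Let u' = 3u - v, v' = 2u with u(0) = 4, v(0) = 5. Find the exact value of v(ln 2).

A = [[3,-1],[2,0]]; eigenvalues λ = 2, 1.
Eigenvectors: (-1,-1) for λ=2, (-1,-2) for λ=1.
From the initial condition, c_1 = -3, c_2 = -1.
v(ln 2) = (-3)(2^2)(-1) + (-1)(2^1)(-2) = 16.

16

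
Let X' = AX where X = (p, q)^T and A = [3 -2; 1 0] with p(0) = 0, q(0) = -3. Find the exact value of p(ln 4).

A = [[3,-2],[1,0]]; eigenvalues λ = 1, 2.
Eigenvectors: (-1,-1) for λ=1, (2,1) for λ=2.
From the initial condition, c_1 = 6, c_2 = 3.
p(ln 4) = (6)(4^1)(-1) + (3)(4^2)(2) = 72.

72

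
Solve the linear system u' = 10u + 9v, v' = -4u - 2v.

u(t) = 3C_1e^(4t) + 3C_2te^(4t) + 2C_2e^(4t), v(t) = -2C_1e^(4t) - 2C_2te^(4t) - C_2e^(4t)

Coefficient matrix A = [[10, 9], [-4, -2]].
Characteristic polynomial det(A - λI) = λ^2 - 8λ + 16 = 0.
Single eigenvalue λ = 4 with algebraic multiplicity 2.
Eigenvector v = (3,-2); generalized eigenvector w with (A-λI)w=v is (2,-1).
General solution: e^(4t)[C_1·v + C_2·(t·v + w)].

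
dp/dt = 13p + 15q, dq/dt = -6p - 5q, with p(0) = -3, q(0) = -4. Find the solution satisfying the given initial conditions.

Coefficient matrix A = [[13, 15], [-6, -5]].
Characteristic polynomial det(A - λI) = λ^2 - 8λ + 25 = 0.
Eigenvalues λ = 4 ± 3i (complex conjugate pair).
For λ=4+3i: an eigenvector is (2,-1) - i(1,-1) = (2 - i, -1 + i).
A real fundamental pair from Re and Im of e^((4+3i)t)v: X_1 = e^(4t)(cos(3t)·(2,-1) + sin(3t)·(1,-1)), X_2 = e^(4t)(sin(3t)·(2,-1) - cos(3t)·(1,-1)).
General solution: K_1X_1 + K_2X_2.
Applying p(0)=-3, q(0)=-4 gives K_1=-7, K_2=-11.

p(t) = -29e^(4t)sin(3t) - 3e^(4t)cos(3t), q(t) = 18e^(4t)sin(3t) - 4e^(4t)cos(3t)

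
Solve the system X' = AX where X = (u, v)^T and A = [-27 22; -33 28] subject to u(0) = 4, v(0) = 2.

u(t) = -4e^(6t) + 8e^(-5t), v(t) = -6e^(6t) + 8e^(-5t)

Coefficient matrix A = [[-27, 22], [-33, 28]].
Characteristic polynomial det(A - λI) = λ^2 - λ - 30 = 0.
Eigenvalues λ = -5, 6.
For λ=-5: (A-λI) row 1 is [-22, 22], so an eigenvector is (1, 1).
For λ=6: (A-λI) row 1 is [-33, 22], so an eigenvector is (-2, -3).
General solution: C_1e^(-5t)(1,1) + C_2e^(6t)(-2,-3).
Applying u(0)=4, v(0)=2 gives C_1=8, C_2=2.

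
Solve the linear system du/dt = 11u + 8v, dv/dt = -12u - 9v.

Coefficient matrix A = [[11, 8], [-12, -9]].
Characteristic polynomial det(A - λI) = λ^2 - 2λ - 3 = 0.
Eigenvalues λ = 3, -1.
For λ=3: (A-λI) row 1 is [8, 8], so an eigenvector is (1, -1).
For λ=-1: (A-λI) row 1 is [12, 8], so an eigenvector is (-2, 3).
General solution: K_1e^(3t)(1,-1) + K_2e^(-t)(-2,3).

u(t) = K_1e^(3t) - 2K_2e^(-t), v(t) = -K_1e^(3t) + 3K_2e^(-t)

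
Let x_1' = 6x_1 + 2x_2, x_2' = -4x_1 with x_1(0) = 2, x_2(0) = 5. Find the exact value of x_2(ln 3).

-603

A = [[6,2],[-4,0]]; eigenvalues λ = 4, 2.
Eigenvectors: (1,-1) for λ=4, (1,-2) for λ=2.
From the initial condition, c_1 = 9, c_2 = -7.
x_2(ln 3) = (9)(3^4)(-1) + (-7)(3^2)(-2) = -603.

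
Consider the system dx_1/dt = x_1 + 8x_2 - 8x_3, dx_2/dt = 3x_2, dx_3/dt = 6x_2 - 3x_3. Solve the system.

Coefficient matrix A = [[1, 8, -8], [0, 3, 0], [0, 6, -3]].
det(A - λI) = 0 gives eigenvalues λ = 1, 3, -3.
For λ=1: eigenvector (1,0,0).
For λ=3: eigenvector (0,1,1).
For λ=-3: eigenvector (2,0,1).
General solution: c_1e^(t)(1,0,0) + c_2e^(3t)(0,1,1) + c_3e^(-3t)(2,0,1).

x_1(t) = c_1e^(t) + 2c_3e^(-3t), x_2(t) = c_2e^(3t), x_3(t) = c_2e^(3t) + c_3e^(-3t)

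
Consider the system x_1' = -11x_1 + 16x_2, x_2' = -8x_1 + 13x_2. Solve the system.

x_1(t) = 2C_1e^(-3t) + C_2e^(5t), x_2(t) = C_1e^(-3t) + C_2e^(5t)

Coefficient matrix A = [[-11, 16], [-8, 13]].
Characteristic polynomial det(A - λI) = λ^2 - 2λ - 15 = 0.
Eigenvalues λ = -3, 5.
For λ=-3: (A-λI) row 1 is [-8, 16], so an eigenvector is (2, 1).
For λ=5: (A-λI) row 1 is [-16, 16], so an eigenvector is (1, 1).
General solution: C_1e^(-3t)(2,1) + C_2e^(5t)(1,1).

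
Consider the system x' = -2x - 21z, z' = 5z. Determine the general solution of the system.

Coefficient matrix A = [[-2, -21], [0, 5]].
Characteristic polynomial det(A - λI) = λ^2 - 3λ - 10 = 0.
Eigenvalues λ = 5, -2.
For λ=5: (A-λI) row 1 is [-7, -21], so an eigenvector is (-3, 1).
For λ=-2: (A-λI) row 1 is [0, -21], so an eigenvector is (1, 0).
General solution: C_1e^(5t)(-3,1) + C_2e^(-2t)(1,0).

x(t) = -3C_1e^(5t) + C_2e^(-2t), z(t) = C_1e^(5t)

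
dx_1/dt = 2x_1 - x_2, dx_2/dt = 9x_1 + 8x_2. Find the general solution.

x_1(t) = -c_1e^(5t) - c_2te^(5t) + c_2e^(5t), x_2(t) = 3c_1e^(5t) + 3c_2te^(5t) - 2c_2e^(5t)

Coefficient matrix A = [[2, -1], [9, 8]].
Characteristic polynomial det(A - λI) = λ^2 - 10λ + 25 = 0.
Single eigenvalue λ = 5 with algebraic multiplicity 2.
Eigenvector v = (-1,3); generalized eigenvector w with (A-λI)w=v is (1,-2).
General solution: e^(5t)[c_1·v + c_2·(t·v + w)].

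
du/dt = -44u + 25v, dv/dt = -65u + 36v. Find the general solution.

Coefficient matrix A = [[-44, 25], [-65, 36]].
Characteristic polynomial det(A - λI) = λ^2 + 8λ + 41 = 0.
Eigenvalues λ = -4 ± 5i (complex conjugate pair).
For λ=-4+5i: an eigenvector is (-2,-3) - i(1,2) = (-2 - i, -3 - 2i).
A real fundamental pair from Re and Im of e^((-4+5i)t)v: X_1 = e^(-4t)(cos(5t)·(-2,-3) + sin(5t)·(1,2)), X_2 = e^(-4t)(sin(5t)·(-2,-3) - cos(5t)·(1,2)).
General solution: C_1X_1 + C_2X_2.

u(t) = C_1e^(-4t)sin(5t) - 2C_1e^(-4t)cos(5t) - 2C_2e^(-4t)sin(5t) - C_2e^(-4t)cos(5t), v(t) = 2C_1e^(-4t)sin(5t) - 3C_1e^(-4t)cos(5t) - 3C_2e^(-4t)sin(5t) - 2C_2e^(-4t)cos(5t)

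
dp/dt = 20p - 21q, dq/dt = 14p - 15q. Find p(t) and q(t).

Coefficient matrix A = [[20, -21], [14, -15]].
Characteristic polynomial det(A - λI) = λ^2 - 5λ - 6 = 0.
Eigenvalues λ = -1, 6.
For λ=-1: (A-λI) row 1 is [21, -21], so an eigenvector is (1, 1).
For λ=6: (A-λI) row 1 is [14, -21], so an eigenvector is (-3, -2).
General solution: c_1e^(-t)(1,1) + c_2e^(6t)(-3,-2).

p(t) = c_1e^(-t) - 3c_2e^(6t), q(t) = c_1e^(-t) - 2c_2e^(6t)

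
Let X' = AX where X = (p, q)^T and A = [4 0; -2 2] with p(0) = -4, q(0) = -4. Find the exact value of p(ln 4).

A = [[4,0],[-2,2]]; eigenvalues λ = 2, 4.
Eigenvectors: (0,-1) for λ=2, (-1,1) for λ=4.
From the initial condition, c_1 = 8, c_2 = 4.
p(ln 4) = (8)(4^2)(0) + (4)(4^4)(-1) = -1024.

-1024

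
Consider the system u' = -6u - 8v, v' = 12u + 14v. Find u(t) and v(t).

u(t) = c_1e^(2t) - 2c_2e^(6t), v(t) = -c_1e^(2t) + 3c_2e^(6t)

Coefficient matrix A = [[-6, -8], [12, 14]].
Characteristic polynomial det(A - λI) = λ^2 - 8λ + 12 = 0.
Eigenvalues λ = 2, 6.
For λ=2: (A-λI) row 1 is [-8, -8], so an eigenvector is (1, -1).
For λ=6: (A-λI) row 1 is [-12, -8], so an eigenvector is (-2, 3).
General solution: c_1e^(2t)(1,-1) + c_2e^(6t)(-2,3).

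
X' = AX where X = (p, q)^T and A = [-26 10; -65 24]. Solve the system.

Coefficient matrix A = [[-26, 10], [-65, 24]].
Characteristic polynomial det(A - λI) = λ^2 + 2λ + 26 = 0.
Eigenvalues λ = -1 ± 5i (complex conjugate pair).
For λ=-1+5i: an eigenvector is (1,3) - i(1,2) = (1 - i, 3 - 2i).
A real fundamental pair from Re and Im of e^((-1+5i)t)v: X_1 = e^(-t)(cos(5t)·(1,3) + sin(5t)·(1,2)), X_2 = e^(-t)(sin(5t)·(1,3) - cos(5t)·(1,2)).
General solution: K_1X_1 + K_2X_2.

p(t) = K_1e^(-t)sin(5t) + K_1e^(-t)cos(5t) + K_2e^(-t)sin(5t) - K_2e^(-t)cos(5t), q(t) = 2K_1e^(-t)sin(5t) + 3K_1e^(-t)cos(5t) + 3K_2e^(-t)sin(5t) - 2K_2e^(-t)cos(5t)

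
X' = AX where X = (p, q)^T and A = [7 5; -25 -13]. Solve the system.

p(t) = -C_1e^(-3t)sin(5t) + C_2e^(-3t)cos(5t), q(t) = 2C_1e^(-3t)sin(5t) - C_1e^(-3t)cos(5t) - C_2e^(-3t)sin(5t) - 2C_2e^(-3t)cos(5t)

Coefficient matrix A = [[7, 5], [-25, -13]].
Characteristic polynomial det(A - λI) = λ^2 + 6λ + 34 = 0.
Eigenvalues λ = -3 ± 5i (complex conjugate pair).
For λ=-3+5i: an eigenvector is (0,-1) - i(-1,2) = (0 + i, -1 - 2i).
A real fundamental pair from Re and Im of e^((-3+5i)t)v: X_1 = e^(-3t)(cos(5t)·(0,-1) + sin(5t)·(-1,2)), X_2 = e^(-3t)(sin(5t)·(0,-1) - cos(5t)·(-1,2)).
General solution: C_1X_1 + C_2X_2.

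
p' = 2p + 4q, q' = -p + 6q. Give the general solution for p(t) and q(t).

p(t) = 2K_1e^(4t) + 2K_2te^(4t) - K_2e^(4t), q(t) = K_1e^(4t) + K_2te^(4t)

Coefficient matrix A = [[2, 4], [-1, 6]].
Characteristic polynomial det(A - λI) = λ^2 - 8λ + 16 = 0.
Single eigenvalue λ = 4 with algebraic multiplicity 2.
Eigenvector v = (2,1); generalized eigenvector w with (A-λI)w=v is (-1,0).
General solution: e^(4t)[K_1·v + K_2·(t·v + w)].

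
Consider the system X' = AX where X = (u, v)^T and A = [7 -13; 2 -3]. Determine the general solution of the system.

Coefficient matrix A = [[7, -13], [2, -3]].
Characteristic polynomial det(A - λI) = λ^2 - 4λ + 5 = 0.
Eigenvalues λ = 2 ± i (complex conjugate pair).
For λ=2+i: an eigenvector is (2,1) - i(-3,-1) = (2 + 3i, 1 + i).
A real fundamental pair from Re and Im of e^((2+i)t)v: X_1 = e^(2t)(cos(t)·(2,1) + sin(t)·(-3,-1)), X_2 = e^(2t)(sin(t)·(2,1) - cos(t)·(-3,-1)).
General solution: K_1X_1 + K_2X_2.

u(t) = -3K_1e^(2t)sin(t) + 2K_1e^(2t)cos(t) + 2K_2e^(2t)sin(t) + 3K_2e^(2t)cos(t), v(t) = -K_1e^(2t)sin(t) + K_1e^(2t)cos(t) + K_2e^(2t)sin(t) + K_2e^(2t)cos(t)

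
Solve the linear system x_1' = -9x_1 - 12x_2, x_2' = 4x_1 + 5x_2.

x_1(t) = -3C_1e^(-t) - 2C_2e^(-3t), x_2(t) = 2C_1e^(-t) + C_2e^(-3t)

Coefficient matrix A = [[-9, -12], [4, 5]].
Characteristic polynomial det(A - λI) = λ^2 + 4λ + 3 = 0.
Eigenvalues λ = -1, -3.
For λ=-1: (A-λI) row 1 is [-8, -12], so an eigenvector is (-3, 2).
For λ=-3: (A-λI) row 1 is [-6, -12], so an eigenvector is (-2, 1).
General solution: C_1e^(-t)(-3,2) + C_2e^(-3t)(-2,1).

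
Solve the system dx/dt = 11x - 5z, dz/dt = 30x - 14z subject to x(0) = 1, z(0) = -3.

Coefficient matrix A = [[11, -5], [30, -14]].
Characteristic polynomial det(A - λI) = λ^2 + 3λ - 4 = 0.
Eigenvalues λ = -4, 1.
For λ=-4: (A-λI) row 1 is [15, -5], so an eigenvector is (-1, -3).
For λ=1: (A-λI) row 1 is [10, -5], so an eigenvector is (1, 2).
General solution: c_1e^(-4t)(-1,-3) + c_2e^(t)(1,2).
Applying x(0)=1, z(0)=-3 gives c_1=5, c_2=6.

x(t) = 6e^(t) - 5e^(-4t), z(t) = 12e^(t) - 15e^(-4t)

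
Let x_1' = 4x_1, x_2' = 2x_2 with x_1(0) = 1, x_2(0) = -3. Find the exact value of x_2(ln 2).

A = [[4,0],[0,2]]; eigenvalues λ = 2, 4.
Eigenvectors: (0,-1) for λ=2, (1,0) for λ=4.
From the initial condition, c_1 = 3, c_2 = 1.
x_2(ln 2) = (3)(2^2)(-1) + (1)(2^4)(0) = -12.

-12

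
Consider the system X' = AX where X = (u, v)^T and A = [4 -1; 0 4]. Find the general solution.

Coefficient matrix A = [[4, -1], [0, 4]].
Characteristic polynomial det(A - λI) = λ^2 - 8λ + 16 = 0.
Single eigenvalue λ = 4 with algebraic multiplicity 2.
Eigenvector v = (-1,0); generalized eigenvector w with (A-λI)w=v is (-3,1).
General solution: e^(4t)[c_1·v + c_2·(t·v + w)].

u(t) = -c_1e^(4t) - c_2te^(4t) - 3c_2e^(4t), v(t) = c_2e^(4t)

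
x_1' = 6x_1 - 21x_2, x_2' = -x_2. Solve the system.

x_1(t) = -C_1e^(6t) + 3C_2e^(-t), x_2(t) = C_2e^(-t)

Coefficient matrix A = [[6, -21], [0, -1]].
Characteristic polynomial det(A - λI) = λ^2 - 5λ - 6 = 0.
Eigenvalues λ = 6, -1.
For λ=6: (A-λI) row 1 is [0, -21], so an eigenvector is (-1, 0).
For λ=-1: (A-λI) row 1 is [7, -21], so an eigenvector is (3, 1).
General solution: C_1e^(6t)(-1,0) + C_2e^(-t)(3,1).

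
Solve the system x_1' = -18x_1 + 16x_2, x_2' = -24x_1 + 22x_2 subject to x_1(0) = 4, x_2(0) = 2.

x_1(t) = -4e^(6t) + 8e^(-2t), x_2(t) = -6e^(6t) + 8e^(-2t)

Coefficient matrix A = [[-18, 16], [-24, 22]].
Characteristic polynomial det(A - λI) = λ^2 - 4λ - 12 = 0.
Eigenvalues λ = 6, -2.
For λ=6: (A-λI) row 1 is [-24, 16], so an eigenvector is (2, 3).
For λ=-2: (A-λI) row 1 is [-16, 16], so an eigenvector is (1, 1).
General solution: c_1e^(6t)(2,3) + c_2e^(-2t)(1,1).
Applying x_1(0)=4, x_2(0)=2 gives c_1=-2, c_2=8.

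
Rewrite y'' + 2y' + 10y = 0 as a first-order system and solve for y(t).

y(t) = K_1e^(-t)cos(3t) + K_2e^(-t)sin(3t)

Let x_1 = y, x_2 = y'. Then x_1' = x_2 and x_2' = -10x_1 - 2x_2.
A = [[0,1],[-10,-2]]; det(A-λI) = λ^2 + 2λ + 10.
Eigenvalues λ = -1 ± 3i.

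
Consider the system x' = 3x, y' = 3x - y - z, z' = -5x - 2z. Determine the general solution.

Coefficient matrix A = [[3, 0, 0], [3, -1, -1], [-5, 0, -2]].
det(A - λI) = 0 gives eigenvalues λ = 3, -1, -2.
For λ=3: eigenvector (1,1,-1).
For λ=-1: eigenvector (0,1,0).
For λ=-2: eigenvector (0,1,1).
General solution: K_1e^(3t)(1,1,-1) + K_2e^(-t)(0,1,0) + K_3e^(-2t)(0,1,1).

x(t) = K_1e^(3t), y(t) = K_1e^(3t) + K_2e^(-t) + K_3e^(-2t), z(t) = -K_1e^(3t) + K_3e^(-2t)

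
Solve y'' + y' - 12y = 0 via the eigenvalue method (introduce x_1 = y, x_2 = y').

y(t) = K_1e^(-4t) + K_2e^(3t)

Let x_1 = y, x_2 = y'. Then x_1' = x_2 and x_2' = 12x_1 - x_2.
A = [[0,1],[12,-1]]; det(A-λI) = λ^2 + λ - 12.
Eigenvalues λ = -4, 3 with eigenvectors (1,-4), (1,3).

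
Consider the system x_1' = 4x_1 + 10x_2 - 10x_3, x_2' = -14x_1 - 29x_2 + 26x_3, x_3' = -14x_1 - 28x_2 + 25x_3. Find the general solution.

Coefficient matrix A = [[4, 10, -10], [-14, -29, 26], [-14, -28, 25]].
det(A - λI) = 0 gives eigenvalues λ = 4, -1, -3.
For λ=4: eigenvector (1,-2,-2).
For λ=-1: eigenvector (2,-1,0).
For λ=-3: eigenvector (0,1,1).
General solution: K_1e^(4t)(1,-2,-2) + K_2e^(-t)(2,-1,0) + K_3e^(-3t)(0,1,1).

x_1(t) = K_1e^(4t) + 2K_2e^(-t), x_2(t) = -2K_1e^(4t) - K_2e^(-t) + K_3e^(-3t), x_3(t) = -2K_1e^(4t) + K_3e^(-3t)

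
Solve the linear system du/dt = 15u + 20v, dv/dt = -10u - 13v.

Coefficient matrix A = [[15, 20], [-10, -13]].
Characteristic polynomial det(A - λI) = λ^2 - 2λ + 5 = 0.
Eigenvalues λ = 1 ± 2i (complex conjugate pair).
For λ=1+2i: an eigenvector is (1,-1) - i(-3,2) = (1 + 3i, -1 - 2i).
A real fundamental pair from Re and Im of e^((1+2i)t)v: X_1 = e^(t)(cos(2t)·(1,-1) + sin(2t)·(-3,2)), X_2 = e^(t)(sin(2t)·(1,-1) - cos(2t)·(-3,2)).
General solution: c_1X_1 + c_2X_2.

u(t) = -3c_1e^(t)sin(2t) + c_1e^(t)cos(2t) + c_2e^(t)sin(2t) + 3c_2e^(t)cos(2t), v(t) = 2c_1e^(t)sin(2t) - c_1e^(t)cos(2t) - c_2e^(t)sin(2t) - 2c_2e^(t)cos(2t)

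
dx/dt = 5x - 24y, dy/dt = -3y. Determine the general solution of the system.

x(t) = -c_1e^(5t) - 3c_2e^(-3t), y(t) = -c_2e^(-3t)

Coefficient matrix A = [[5, -24], [0, -3]].
Characteristic polynomial det(A - λI) = λ^2 - 2λ - 15 = 0.
Eigenvalues λ = 5, -3.
For λ=5: (A-λI) row 1 is [0, -24], so an eigenvector is (-1, 0).
For λ=-3: (A-λI) row 1 is [8, -24], so an eigenvector is (-3, -1).
General solution: c_1e^(5t)(-1,0) + c_2e^(-3t)(-3,-1).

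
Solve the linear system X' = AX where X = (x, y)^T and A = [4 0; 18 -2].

Coefficient matrix A = [[4, 0], [18, -2]].
Characteristic polynomial det(A - λI) = λ^2 - 2λ - 8 = 0.
Eigenvalues λ = 4, -2.
For λ=4: (A-λI) row 2 is [18, -6], so an eigenvector is (1, 3).
For λ=-2: (A-λI) row 1 is [6, 0], so an eigenvector is (0, -1).
General solution: c_1e^(4t)(1,3) + c_2e^(-2t)(0,-1).

x(t) = c_1e^(4t), y(t) = 3c_1e^(4t) - c_2e^(-2t)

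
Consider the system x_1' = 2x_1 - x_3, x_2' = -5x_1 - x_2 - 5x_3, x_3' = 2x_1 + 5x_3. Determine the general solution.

x_1(t) = -c_1e^(4t) + c_3e^(3t), x_2(t) = -c_1e^(4t) + c_2e^(-t), x_3(t) = 2c_1e^(4t) - c_3e^(3t)

Coefficient matrix A = [[2, 0, -1], [-5, -1, -5], [2, 0, 5]].
det(A - λI) = 0 gives eigenvalues λ = 4, -1, 3.
For λ=4: eigenvector (-1,-1,2).
For λ=-1: eigenvector (0,1,0).
For λ=3: eigenvector (1,0,-1).
General solution: c_1e^(4t)(-1,-1,2) + c_2e^(-t)(0,1,0) + c_3e^(3t)(1,0,-1).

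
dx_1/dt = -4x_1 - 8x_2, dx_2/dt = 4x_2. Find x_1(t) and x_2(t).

Coefficient matrix A = [[-4, -8], [0, 4]].
Characteristic polynomial det(A - λI) = λ^2 - 16 = 0.
Eigenvalues λ = 4, -4.
For λ=4: (A-λI) row 1 is [-8, -8], so an eigenvector is (-1, 1).
For λ=-4: (A-λI) row 1 is [0, -8], so an eigenvector is (-1, 0).
General solution: C_1e^(4t)(-1,1) + C_2e^(-4t)(-1,0).

x_1(t) = -C_1e^(4t) - C_2e^(-4t), x_2(t) = C_1e^(4t)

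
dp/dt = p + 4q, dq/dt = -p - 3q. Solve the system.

Coefficient matrix A = [[1, 4], [-1, -3]].
Characteristic polynomial det(A - λI) = λ^2 + 2λ + 1 = 0.
Single eigenvalue λ = -1 with algebraic multiplicity 2.
Eigenvector v = (-2,1); generalized eigenvector w with (A-λI)w=v is (1,-1).
General solution: e^(-t)[c_1·v + c_2·(t·v + w)].

p(t) = -2c_1e^(-t) - 2c_2te^(-t) + c_2e^(-t), q(t) = c_1e^(-t) + c_2te^(-t) - c_2e^(-t)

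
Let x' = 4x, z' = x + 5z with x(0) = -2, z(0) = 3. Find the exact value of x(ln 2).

-32

A = [[4,0],[1,5]]; eigenvalues λ = 5, 4.
Eigenvectors: (0,1) for λ=5, (1,-1) for λ=4.
From the initial condition, c_1 = 1, c_2 = -2.
x(ln 2) = (1)(2^5)(0) + (-2)(2^4)(1) = -32.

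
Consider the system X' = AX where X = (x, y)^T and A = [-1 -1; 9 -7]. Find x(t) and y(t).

x(t) = -C_1e^(-4t) - C_2te^(-4t), y(t) = -3C_1e^(-4t) - 3C_2te^(-4t) + C_2e^(-4t)

Coefficient matrix A = [[-1, -1], [9, -7]].
Characteristic polynomial det(A - λI) = λ^2 + 8λ + 16 = 0.
Single eigenvalue λ = -4 with algebraic multiplicity 2.
Eigenvector v = (-1,-3); generalized eigenvector w with (A-λI)w=v is (0,1).
General solution: e^(-4t)[C_1·v + C_2·(t·v + w)].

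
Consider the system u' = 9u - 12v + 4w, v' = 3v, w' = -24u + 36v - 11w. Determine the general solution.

Coefficient matrix A = [[9, -12, 4], [0, 3, 0], [-24, 36, -11]].
det(A - λI) = 0 gives eigenvalues λ = 1, 3, -3.
For λ=1: eigenvector (1,0,-2).
For λ=3: eigenvector (-2,1,6).
For λ=-3: eigenvector (-1,0,3).
General solution: C_1e^(t)(1,0,-2) + C_2e^(3t)(-2,1,6) + C_3e^(-3t)(-1,0,3).

u(t) = C_1e^(t) - 2C_2e^(3t) - C_3e^(-3t), v(t) = C_2e^(3t), w(t) = -2C_1e^(t) + 6C_2e^(3t) + 3C_3e^(-3t)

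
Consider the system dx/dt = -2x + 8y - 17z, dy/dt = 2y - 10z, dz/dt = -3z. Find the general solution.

Coefficient matrix A = [[-2, 8, -17], [0, 2, -10], [0, 0, -3]].
det(A - λI) = 0 gives eigenvalues λ = -3, 2, -2.
For λ=-3: eigenvector (1,2,1).
For λ=2: eigenvector (2,1,0).
For λ=-2: eigenvector (1,0,0).
General solution: c_1e^(-3t)(1,2,1) + c_2e^(2t)(2,1,0) + c_3e^(-2t)(1,0,0).

x(t) = c_1e^(-3t) + 2c_2e^(2t) + c_3e^(-2t), y(t) = 2c_1e^(-3t) + c_2e^(2t), z(t) = c_1e^(-3t)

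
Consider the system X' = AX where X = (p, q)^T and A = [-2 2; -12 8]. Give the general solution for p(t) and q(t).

Coefficient matrix A = [[-2, 2], [-12, 8]].
Characteristic polynomial det(A - λI) = λ^2 - 6λ + 8 = 0.
Eigenvalues λ = 2, 4.
For λ=2: (A-λI) row 1 is [-4, 2], so an eigenvector is (1, 2).
For λ=4: (A-λI) row 1 is [-6, 2], so an eigenvector is (1, 3).
General solution: K_1e^(2t)(1,2) + K_2e^(4t)(1,3).

p(t) = K_1e^(2t) + K_2e^(4t), q(t) = 2K_1e^(2t) + 3K_2e^(4t)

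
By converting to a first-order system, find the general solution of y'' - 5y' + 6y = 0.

y(t) = c_1e^(3t) + c_2e^(2t)

Let x_1 = y, x_2 = y'. Then x_1' = x_2 and x_2' = -6x_1 + 5x_2.
A = [[0,1],[-6,5]]; det(A-λI) = λ^2 - 5λ + 6.
Eigenvalues λ = 3, 2 with eigenvectors (1,3), (1,2).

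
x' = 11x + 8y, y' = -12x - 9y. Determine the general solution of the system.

x(t) = C_1e^(3t) + 2C_2e^(-t), y(t) = -C_1e^(3t) - 3C_2e^(-t)

Coefficient matrix A = [[11, 8], [-12, -9]].
Characteristic polynomial det(A - λI) = λ^2 - 2λ - 3 = 0.
Eigenvalues λ = 3, -1.
For λ=3: (A-λI) row 1 is [8, 8], so an eigenvector is (1, -1).
For λ=-1: (A-λI) row 1 is [12, 8], so an eigenvector is (2, -3).
General solution: C_1e^(3t)(1,-1) + C_2e^(-t)(2,-3).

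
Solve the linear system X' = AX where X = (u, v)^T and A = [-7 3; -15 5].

u(t) = -c_1e^(-t)sin(3t) + c_2e^(-t)cos(3t), v(t) = -2c_1e^(-t)sin(3t) - c_1e^(-t)cos(3t) - c_2e^(-t)sin(3t) + 2c_2e^(-t)cos(3t)

Coefficient matrix A = [[-7, 3], [-15, 5]].
Characteristic polynomial det(A - λI) = λ^2 + 2λ + 10 = 0.
Eigenvalues λ = -1 ± 3i (complex conjugate pair).
For λ=-1+3i: an eigenvector is (0,-1) - i(-1,-2) = (0 + i, -1 + 2i).
A real fundamental pair from Re and Im of e^((-1+3i)t)v: X_1 = e^(-t)(cos(3t)·(0,-1) + sin(3t)·(-1,-2)), X_2 = e^(-t)(sin(3t)·(0,-1) - cos(3t)·(-1,-2)).
General solution: c_1X_1 + c_2X_2.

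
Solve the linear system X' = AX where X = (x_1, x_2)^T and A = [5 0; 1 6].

Coefficient matrix A = [[5, 0], [1, 6]].
Characteristic polynomial det(A - λI) = λ^2 - 11λ + 30 = 0.
Eigenvalues λ = 5, 6.
For λ=5: (A-λI) row 2 is [1, 1], so an eigenvector is (-1, 1).
For λ=6: (A-λI) row 1 is [-1, 0], so an eigenvector is (0, -1).
General solution: C_1e^(5t)(-1,1) + C_2e^(6t)(0,-1).

x_1(t) = -C_1e^(5t), x_2(t) = C_1e^(5t) - C_2e^(6t)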